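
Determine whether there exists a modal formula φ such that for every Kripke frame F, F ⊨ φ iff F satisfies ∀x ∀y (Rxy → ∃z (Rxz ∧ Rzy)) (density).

Definable; □□p → □p defines it

The condition is density. A defining modal formula is □□p → □p.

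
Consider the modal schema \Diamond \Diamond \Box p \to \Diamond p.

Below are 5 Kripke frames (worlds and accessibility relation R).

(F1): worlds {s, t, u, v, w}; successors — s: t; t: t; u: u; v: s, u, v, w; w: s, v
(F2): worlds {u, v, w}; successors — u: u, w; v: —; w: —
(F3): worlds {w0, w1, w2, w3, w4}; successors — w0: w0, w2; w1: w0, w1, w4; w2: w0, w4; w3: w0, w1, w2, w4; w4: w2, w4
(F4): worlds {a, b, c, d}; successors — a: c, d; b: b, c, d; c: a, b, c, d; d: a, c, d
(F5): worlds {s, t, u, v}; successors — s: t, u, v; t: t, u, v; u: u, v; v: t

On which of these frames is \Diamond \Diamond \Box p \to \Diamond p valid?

This is the axiom for a generalized confluence (Geach) condition; its first-order frame correspondent is \forall x \forall y (x R^2 y \to \exists w (yRw \wedge xRw)).
(F1): fails — vR²s but no w* with sRw* and vRw*.
(F2): fails — uR²w but no t with wRt and uRt.
(F3): condition met.
(F4): condition met.
(F5): fails — uR²v but no w with vRw and uRw.
Valid on: (F3), (F4).

(F3), (F4)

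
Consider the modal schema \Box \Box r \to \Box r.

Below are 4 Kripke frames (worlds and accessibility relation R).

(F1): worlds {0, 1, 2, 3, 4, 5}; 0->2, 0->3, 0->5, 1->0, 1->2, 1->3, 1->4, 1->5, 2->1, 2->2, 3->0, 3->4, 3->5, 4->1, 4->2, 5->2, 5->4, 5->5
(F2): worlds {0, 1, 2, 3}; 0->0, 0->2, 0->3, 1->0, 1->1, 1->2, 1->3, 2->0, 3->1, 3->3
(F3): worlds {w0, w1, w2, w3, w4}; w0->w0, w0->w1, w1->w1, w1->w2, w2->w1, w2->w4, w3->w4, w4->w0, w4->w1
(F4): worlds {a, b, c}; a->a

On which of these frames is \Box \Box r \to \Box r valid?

The schema corresponds to density: \forall x \forall y (Rxy \to \exists z (Rxz \wedge Rzy)).
(F1): fails — R03 but no z with R0z and Rz3.
(F2): ✓.
(F3): fails — Rw2w4 but no z with Rw2z and Rzw4.
(F4): ✓.

(F2), (F4)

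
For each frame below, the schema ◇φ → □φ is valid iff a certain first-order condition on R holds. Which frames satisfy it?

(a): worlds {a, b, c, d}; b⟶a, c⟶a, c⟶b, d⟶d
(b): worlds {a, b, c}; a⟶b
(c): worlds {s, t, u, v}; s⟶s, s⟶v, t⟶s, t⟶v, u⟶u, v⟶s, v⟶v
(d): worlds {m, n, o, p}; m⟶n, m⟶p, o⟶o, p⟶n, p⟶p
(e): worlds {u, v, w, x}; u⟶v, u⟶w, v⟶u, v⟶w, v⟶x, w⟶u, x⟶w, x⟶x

(b)

This is the axiom for partial functionality; its first-order frame correspondent is ∀x ∀y ∀z (Rxy ∧ Rxz → y = z).
(a): fails — c sees both a and b.
(b): condition met.
(c): fails — s sees both s and v.
(d): fails — m sees both n and p.
(e): fails — u sees both v and w.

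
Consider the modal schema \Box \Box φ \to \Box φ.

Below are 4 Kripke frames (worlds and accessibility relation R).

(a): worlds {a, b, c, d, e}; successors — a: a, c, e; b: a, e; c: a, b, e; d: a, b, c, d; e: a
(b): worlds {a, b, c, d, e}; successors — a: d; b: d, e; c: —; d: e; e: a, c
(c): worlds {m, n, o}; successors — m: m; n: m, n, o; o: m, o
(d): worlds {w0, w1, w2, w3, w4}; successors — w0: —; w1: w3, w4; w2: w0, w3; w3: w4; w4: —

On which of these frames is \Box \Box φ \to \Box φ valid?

The schema corresponds to density: \forall x \forall y (Rxy \to \exists z (Rxz \wedge Rzy)).
(a): fails — Rcb but no z with Rcz and Rzb.
(b): fails — Rea but no z with Rez and Rza.
(c): satisfies the condition.
(d): fails — Rw1w3 but no z with Rw1z and Rzw3.

(c)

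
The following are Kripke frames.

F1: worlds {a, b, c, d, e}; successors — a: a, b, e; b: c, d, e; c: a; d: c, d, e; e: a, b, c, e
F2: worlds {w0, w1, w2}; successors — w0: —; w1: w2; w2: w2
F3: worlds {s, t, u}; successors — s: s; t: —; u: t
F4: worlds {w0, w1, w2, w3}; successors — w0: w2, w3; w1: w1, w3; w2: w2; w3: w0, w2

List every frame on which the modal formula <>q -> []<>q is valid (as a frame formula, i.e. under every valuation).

Frame correspondent (Sahlqvist): forall x forall y forall z (Rxy & Rxz -> Ryz) — i.e. the Euclidean property.
F1: fails — Rab and Rab but not Rbb.
F2: ✓.
F3: fails — Rut and Rut but not Rtt.
F4: fails — Rw0w2 and Rw0w3 but not Rw2w3.
Valid on: F2.

F2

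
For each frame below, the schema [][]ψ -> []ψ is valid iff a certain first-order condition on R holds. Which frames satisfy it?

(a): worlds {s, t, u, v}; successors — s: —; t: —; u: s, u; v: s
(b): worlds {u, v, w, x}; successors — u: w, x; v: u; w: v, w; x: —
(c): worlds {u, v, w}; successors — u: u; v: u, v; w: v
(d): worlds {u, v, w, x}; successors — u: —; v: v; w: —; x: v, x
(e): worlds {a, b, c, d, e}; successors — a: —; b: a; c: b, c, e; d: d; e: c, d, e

(c), (d)

The schema corresponds to density: forall x forall y (Rxy -> exists z (Rxz & Rzy)).
(a): fails — Rvs but no z with Rvz and Rzs.
(b): fails — Rvu but no z with Rvz and Rzu.
(c): condition met.
(d): condition met.
(e): fails — Rba but no z with Rbz and Rza.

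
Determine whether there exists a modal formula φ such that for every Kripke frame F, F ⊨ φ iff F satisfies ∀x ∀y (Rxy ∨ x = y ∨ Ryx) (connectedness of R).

No — not modally definable

Modal frame validity is preserved under disjoint unions.
Take 3 disjoint single-world reflexive frames: each is trivially connected, but their disjoint union has 3 worlds with no edge between distinct components, so it is not connected.
Hence connectedness of R is not modally definable.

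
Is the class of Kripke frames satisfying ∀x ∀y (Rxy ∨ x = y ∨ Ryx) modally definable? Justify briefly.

No

Modal frame validity is preserved under disjoint unions.
Take 4 disjoint single-world reflexive frames: each is trivially connected, but their disjoint union has 4 worlds with no edge between distinct components, so it is not connected.
Hence connectedness of R is not modally definable.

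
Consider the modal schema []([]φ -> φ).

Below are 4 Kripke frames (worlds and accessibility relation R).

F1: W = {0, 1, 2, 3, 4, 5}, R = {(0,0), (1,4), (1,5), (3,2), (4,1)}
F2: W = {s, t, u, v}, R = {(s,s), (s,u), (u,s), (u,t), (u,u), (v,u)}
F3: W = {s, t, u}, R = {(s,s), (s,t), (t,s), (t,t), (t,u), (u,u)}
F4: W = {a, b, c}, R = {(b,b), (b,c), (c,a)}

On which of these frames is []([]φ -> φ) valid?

The schema corresponds to shift-reflexivity: forall x forall y (Rxy -> Ryy).
F1: fails — R32 but not R22.
F2: fails — Rut but not Rtt.
F3: holds.
F4: fails — Rca but not Raa.

F3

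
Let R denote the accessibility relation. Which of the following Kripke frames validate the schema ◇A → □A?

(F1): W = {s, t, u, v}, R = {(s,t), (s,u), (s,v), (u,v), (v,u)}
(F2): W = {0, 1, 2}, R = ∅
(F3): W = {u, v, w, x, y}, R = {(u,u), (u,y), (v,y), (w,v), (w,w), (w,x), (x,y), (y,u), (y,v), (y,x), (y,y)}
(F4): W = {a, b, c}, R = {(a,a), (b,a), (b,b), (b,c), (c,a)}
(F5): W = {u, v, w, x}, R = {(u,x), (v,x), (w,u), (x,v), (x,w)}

This is the axiom for partial functionality; its first-order frame correspondent is ∀x ∀y ∀z (Rxy ∧ Rxz → y = z).
(F1): fails — s sees both t and u.
(F2): holds.
(F3): fails — u sees both u and y.
(F4): fails — b sees both a and b.
(F5): fails — x sees both v and w.

(F2)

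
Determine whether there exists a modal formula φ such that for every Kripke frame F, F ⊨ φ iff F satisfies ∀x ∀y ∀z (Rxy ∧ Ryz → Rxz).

This is a Sahlqvist condition; the 4 axiom □q → □□q defines it.

Definable; □q → □□q defines it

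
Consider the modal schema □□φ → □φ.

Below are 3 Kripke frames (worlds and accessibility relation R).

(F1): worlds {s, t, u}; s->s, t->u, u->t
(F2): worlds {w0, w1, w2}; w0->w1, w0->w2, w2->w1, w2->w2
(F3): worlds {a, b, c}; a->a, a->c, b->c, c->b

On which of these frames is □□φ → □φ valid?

(F2)

This is the axiom for density; its first-order frame correspondent is ∀x ∀y (Rxy → ∃z (Rxz ∧ Rzy)).
(F1): fails — Rut but no z with Ruz and Rzt.
(F2): ✓.
(F3): fails — Rbc but no z with Rbz and Rzc.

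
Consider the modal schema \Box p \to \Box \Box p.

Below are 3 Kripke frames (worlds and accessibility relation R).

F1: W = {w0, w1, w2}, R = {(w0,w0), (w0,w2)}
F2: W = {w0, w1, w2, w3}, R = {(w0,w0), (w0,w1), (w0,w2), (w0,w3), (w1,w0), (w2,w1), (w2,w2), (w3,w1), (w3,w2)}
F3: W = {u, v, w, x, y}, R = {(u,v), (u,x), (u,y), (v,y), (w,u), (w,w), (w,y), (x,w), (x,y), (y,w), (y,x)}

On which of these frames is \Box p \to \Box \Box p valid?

F1

This is the axiom for transitivity; its first-order frame correspondent is \forall x \forall y \forall z (Rxy \wedge Ryz \to Rxz).
F1: ✓.
F2: fails — Rw1w0 and Rw0w1 but not Rw1w1.
F3: fails — Rxw and Rwu but not Rxu.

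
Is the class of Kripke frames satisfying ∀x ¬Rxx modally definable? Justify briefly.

Not modally definable

Modal frame validity is preserved under surjective bounded morphisms.
The 2-cycle (worlds 0,1 with 0→1→0) is irreflexive, and the map sending every world to a single reflexive point • is a surjective bounded morphism (forth: every edge maps to (•,•); back: every world has a successor). So any modal formula valid on the 2-cycle is also valid on the reflexive point, which is not irreflexive.
So no modal formula (or set of formulas) defines exactly the irreflexive frames.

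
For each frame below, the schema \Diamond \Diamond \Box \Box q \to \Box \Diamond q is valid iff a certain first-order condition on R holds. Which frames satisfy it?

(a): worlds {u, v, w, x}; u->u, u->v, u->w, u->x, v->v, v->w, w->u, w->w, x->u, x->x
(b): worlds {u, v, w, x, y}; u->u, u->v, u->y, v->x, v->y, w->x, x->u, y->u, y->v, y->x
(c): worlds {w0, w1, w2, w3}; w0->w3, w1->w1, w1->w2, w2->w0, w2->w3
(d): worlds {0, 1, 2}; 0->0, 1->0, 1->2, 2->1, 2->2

(a), (b)

Frame correspondent (Sahlqvist): \forall x \forall y \forall z ((x R^2 y \wedge xRz) \to \exists w (y R^2 w \wedge zRw)) — i.e. a generalized confluence (Geach) condition.
(a): holds.
(b): holds.
(c): fails — w1R²w0, w1Rw1 but no w with w0R²w and w1Rw.
(d): fails — 1R²0, 1R2 but no w with 0R²w and 2Rw.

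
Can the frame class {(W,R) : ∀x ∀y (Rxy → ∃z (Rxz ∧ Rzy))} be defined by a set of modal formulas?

This is a Sahlqvist condition; the C4 axiom □□q → □q defines it.

Yes, by □□q → □q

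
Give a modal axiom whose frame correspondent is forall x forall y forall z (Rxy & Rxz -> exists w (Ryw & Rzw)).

◇□ψ → □◇ψ

The condition is convergence. The .2 schema ◇□ψ → □◇ψ defines it.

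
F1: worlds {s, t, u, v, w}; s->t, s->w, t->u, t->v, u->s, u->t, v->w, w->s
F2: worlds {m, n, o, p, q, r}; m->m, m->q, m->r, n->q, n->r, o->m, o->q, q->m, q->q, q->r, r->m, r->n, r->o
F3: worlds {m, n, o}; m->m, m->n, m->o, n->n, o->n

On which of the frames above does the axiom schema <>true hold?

F1, F3

This is the axiom for seriality; its first-order frame correspondent is forall x exists y Rxy.
F1: condition met.
F2: fails — world p has no successor.
F3: condition met.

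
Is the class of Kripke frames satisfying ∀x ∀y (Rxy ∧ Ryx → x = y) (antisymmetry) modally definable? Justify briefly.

Modal frame validity is preserved under surjective bounded morphisms.
The 4-cycle (worlds a,b,c,d with a→b→c→d→a) is antisymmetric. Sending even-indexed worlds to a and odd-indexed worlds to b is a surjective bounded morphism onto the two-world frame with a↔b, which is not antisymmetric.
Hence antisymmetry is not modally definable.

Not modally definable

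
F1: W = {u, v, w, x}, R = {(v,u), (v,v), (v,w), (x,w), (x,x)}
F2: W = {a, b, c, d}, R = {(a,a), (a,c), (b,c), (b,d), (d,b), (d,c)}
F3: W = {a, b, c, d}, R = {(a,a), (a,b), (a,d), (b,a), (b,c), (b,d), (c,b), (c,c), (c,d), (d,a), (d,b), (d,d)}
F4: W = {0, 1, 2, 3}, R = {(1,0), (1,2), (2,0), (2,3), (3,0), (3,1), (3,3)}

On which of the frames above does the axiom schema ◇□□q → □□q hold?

F3

The schema corresponds to a generalized confluence (Geach) condition: ∀x ∀y ∀z ((xRy ∧ xR²z) → ∃w (yR²w ∧ z = w)).
F1: fails — vRu, vR²u but no t with uR²t and u=t.
F2: fails — aRc, aR²a but no w with cR²w and a=w.
F3: ✓.
F4: fails — 1R0, 1R²0 but no w with 0R²w and 0=w.
Valid on: F3.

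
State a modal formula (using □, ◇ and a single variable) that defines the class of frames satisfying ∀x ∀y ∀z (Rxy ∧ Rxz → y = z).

This is partial functionality; the standard corresponding axiom is CD: ◇p → □p.
Suppose ◇p→□p is valid. Take Rxy, Rxz and set V(p)={y}. Then ◇p at x, so □p at x, so p at z, i.e. z=y.

◇p → □p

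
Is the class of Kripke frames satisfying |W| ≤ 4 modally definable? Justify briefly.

If a class were modally definable it would be closed under disjoint unions (Goldblatt–Thomason).
Any modal formula valid on each of 5 disjoint one-world frames is valid on their disjoint union (validity is preserved under disjoint unions). Each one-world frame has |W|=1≤4, but the union has |W|=5.
Hence having at most 4 worlds is not modally definable.

Not definable by any modal formula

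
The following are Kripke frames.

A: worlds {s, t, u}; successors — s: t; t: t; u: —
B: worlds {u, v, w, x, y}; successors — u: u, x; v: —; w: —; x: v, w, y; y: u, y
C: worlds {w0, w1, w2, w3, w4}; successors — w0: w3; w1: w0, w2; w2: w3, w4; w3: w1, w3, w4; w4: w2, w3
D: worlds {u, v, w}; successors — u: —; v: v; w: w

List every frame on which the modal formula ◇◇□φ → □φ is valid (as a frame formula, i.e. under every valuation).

A, D

This is the axiom for a generalized confluence (Geach) condition; its first-order frame correspondent is ∀x ∀y ∀z ((xR²y ∧ xRz) → ∃w (yRw ∧ z = w)).
A: ✓.
B: fails — uR²v, uRu but no t with vRt and u=t.
C: fails — w0R²w1, w0Rw3 but no w with w1Rw and w3=w.
D: ✓.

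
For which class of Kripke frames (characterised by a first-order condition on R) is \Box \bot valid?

emptiness of R

□⊥ is valid iff no world has any successor (otherwise □⊥ fails at any world with one).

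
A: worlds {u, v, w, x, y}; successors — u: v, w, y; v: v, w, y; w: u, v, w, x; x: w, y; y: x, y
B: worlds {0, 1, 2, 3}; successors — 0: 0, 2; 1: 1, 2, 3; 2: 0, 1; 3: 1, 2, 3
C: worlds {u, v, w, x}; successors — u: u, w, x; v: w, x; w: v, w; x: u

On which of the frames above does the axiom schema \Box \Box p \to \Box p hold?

Frame correspondent (Sahlqvist): \forall x \forall y (Rxy \to \exists z (Rxz \wedge Rzy)) — i.e. density.
A: condition met.
B: condition met.
C: fails — Rvx but no z with Rvz and Rzx.
Valid on: A, B.

A, B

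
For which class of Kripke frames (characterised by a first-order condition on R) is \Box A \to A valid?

reflexivity

Suppose □A→A is valid. At any x set V(A)={w : Rxw}. Then □A holds at x, so A holds at x, i.e. Rxx.
Conversely, on a frame with reflexivity the schema holds at every world under every valuation.
So the correspondent is reflexivity.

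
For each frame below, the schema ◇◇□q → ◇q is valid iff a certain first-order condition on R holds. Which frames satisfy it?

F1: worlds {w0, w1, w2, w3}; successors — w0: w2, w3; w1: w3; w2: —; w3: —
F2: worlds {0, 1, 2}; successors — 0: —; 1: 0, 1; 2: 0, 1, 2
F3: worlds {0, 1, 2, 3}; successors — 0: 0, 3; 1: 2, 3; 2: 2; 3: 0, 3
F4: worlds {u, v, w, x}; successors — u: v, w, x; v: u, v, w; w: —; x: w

F1, F3

This is the axiom for a generalized confluence (Geach) condition; its first-order frame correspondent is ∀x ∀y (xR²y → ∃w (yRw ∧ xRw)).
F1: ✓.
F2: fails — 1R²0 but no w with 0Rw and 1Rw.
F3: ✓.
F4: fails — uR²w but no t with wRt and uRt.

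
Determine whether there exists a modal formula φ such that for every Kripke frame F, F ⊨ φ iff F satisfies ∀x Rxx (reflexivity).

Definable; □q → q defines it

Yes: it is reflexivity, defined by the T schema □q → q.
Suppose □q→q is valid. At any x set V(q)={w : Rxw}. Then □q holds at x, so q holds at x, i.e. Rxx.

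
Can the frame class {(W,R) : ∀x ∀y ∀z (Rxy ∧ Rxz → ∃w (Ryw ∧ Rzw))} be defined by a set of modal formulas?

The condition is convergence. A defining modal formula is ◇□q → □◇q.
Suppose ◇□q→□◇q is valid. Take Rxy, Rxz and set V(q)={w : Ryw}. Then □q at y so ◇□q at x, so □◇q at x, so ◇q at z, giving w with Rzw and Ryw.

Yes, by ◇□q → □◇q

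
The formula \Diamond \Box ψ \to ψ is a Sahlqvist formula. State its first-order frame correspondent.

symmetry

Equivalently (dual form): ψ → □◇ψ.
Suppose ψ→□◇ψ is valid. Take Rxy and set V(ψ)={x}. Then ψ at x, so □◇ψ at x, so ◇ψ at y, so some z with Ryz has ψ; z=x, i.e. Ryx.
Conversely, any frame satisfying \forall x \forall y (Rxy \to Ryx) validates the schema.
So the correspondent is symmetry.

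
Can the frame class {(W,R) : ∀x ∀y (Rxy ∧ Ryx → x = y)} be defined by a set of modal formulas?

No

Any modally definable frame class is closed under surjective bounded morphisms.
The 4-cycle (worlds 0,1,2,3 with 0→1→2→3→0) is antisymmetric. Sending even-indexed worlds to s and odd-indexed worlds to t is a surjective bounded morphism onto the two-world frame with s↔t, which is not antisymmetric.
So no modal formula (or set of formulas) defines exactly the antisymmetric frames.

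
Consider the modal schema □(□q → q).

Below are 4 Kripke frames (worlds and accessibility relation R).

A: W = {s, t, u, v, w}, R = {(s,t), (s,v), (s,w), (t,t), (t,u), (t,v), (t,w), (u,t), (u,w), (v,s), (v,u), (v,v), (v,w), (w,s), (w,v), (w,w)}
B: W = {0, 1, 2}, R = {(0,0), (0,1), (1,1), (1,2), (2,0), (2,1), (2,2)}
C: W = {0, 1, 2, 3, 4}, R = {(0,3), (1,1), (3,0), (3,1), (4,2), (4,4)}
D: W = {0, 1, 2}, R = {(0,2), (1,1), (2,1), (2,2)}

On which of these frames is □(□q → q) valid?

The schema corresponds to shift-reflexivity: ∀x ∀y (Rxy → Ryy).
A: fails — Rvu but not Ruu.
B: holds.
C: fails — R03 but not R33.
D: holds.
Valid on: B, D.

B, D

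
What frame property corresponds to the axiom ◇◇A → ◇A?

This schema is equivalent to the 4 axiom □A → □□A.
It corresponds to transitivity: ∀x ∀y ∀z (Rxy ∧ Ryz → Rxz).

transitivity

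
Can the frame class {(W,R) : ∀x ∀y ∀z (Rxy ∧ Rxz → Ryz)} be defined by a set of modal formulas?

This is a Sahlqvist condition; the 5 axiom ◇r → □◇r defines it.
Suppose ◇r→□◇r is valid. Take Rxy, Rxz and set V(r)={y}. Then ◇r at x, so □◇r at x, so ◇r at z, so some w with Rzw has r; w=y, i.e. Rzy. By symmetry of the argument, Ryz.

Definable; ◇r → □◇r defines it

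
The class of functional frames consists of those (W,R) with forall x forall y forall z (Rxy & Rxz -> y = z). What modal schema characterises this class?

◇q → □q

This is partial functionality; the standard corresponding axiom is CD: ◇q → □q.
Suppose ◇q→□q is valid. Take Rxy, Rxz and set V(q)={y}. Then ◇q at x, so □q at x, so q at z, i.e. z=y.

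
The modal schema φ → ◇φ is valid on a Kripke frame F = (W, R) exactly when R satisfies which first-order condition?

This is a form of the T axiom.
Its frame correspondent is reflexivity — ∀x Rxx.

reflexivity: ∀x Rxx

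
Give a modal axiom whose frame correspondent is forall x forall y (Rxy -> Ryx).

A defining formula is p → □◇p (the B axiom).
Suppose p→□◇p is valid. Take Rxy and set V(p)={x}. Then p at x, so □◇p at x, so ◇p at y, so some z with Ryz has p; z=x, i.e. Ryx.

p → □◇p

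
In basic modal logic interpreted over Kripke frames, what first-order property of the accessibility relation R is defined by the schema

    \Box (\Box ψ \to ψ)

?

Suppose □(□ψ→ψ) is valid. Take Rxy and set V(ψ)={w : Ryw}. Then at y, □ψ holds; since □(□ψ→ψ) at x, □ψ→ψ at y, so ψ at y, i.e. Ryy.
The converse is a direct semantic check.
So the correspondent is shift-reflexivity.

shift-reflexivity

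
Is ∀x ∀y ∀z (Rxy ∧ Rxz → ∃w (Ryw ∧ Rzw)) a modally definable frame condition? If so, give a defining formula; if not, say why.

Yes: it is convergence, defined by the .2 schema ◇□q → □◇q.
Suppose ◇□q→□◇q is valid. Take Rxy, Rxz and set V(q)={w : Ryw}. Then □q at y so ◇□q at x, so □◇q at x, so ◇q at z, giving w with Rzw and Ryw.

Yes, by ◇□q → □◇q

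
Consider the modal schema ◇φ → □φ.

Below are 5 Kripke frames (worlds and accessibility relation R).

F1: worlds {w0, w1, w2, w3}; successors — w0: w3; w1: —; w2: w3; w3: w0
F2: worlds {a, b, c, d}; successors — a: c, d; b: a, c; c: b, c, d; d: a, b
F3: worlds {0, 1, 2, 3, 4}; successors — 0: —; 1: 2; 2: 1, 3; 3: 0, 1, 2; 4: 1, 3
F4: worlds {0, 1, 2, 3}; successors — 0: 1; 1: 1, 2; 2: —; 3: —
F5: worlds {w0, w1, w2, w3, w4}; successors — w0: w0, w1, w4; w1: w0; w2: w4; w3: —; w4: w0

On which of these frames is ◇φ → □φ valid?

This is the axiom for partial functionality; its first-order frame correspondent is ∀x ∀y ∀z (Rxy ∧ Rxz → y = z).
F1: condition met.
F2: fails — a sees both c and d.
F3: fails — 2 sees both 1 and 3.
F4: fails — 1 sees both 1 and 2.
F5: fails — w0 sees both w0 and w1.
Valid on: F1.

F1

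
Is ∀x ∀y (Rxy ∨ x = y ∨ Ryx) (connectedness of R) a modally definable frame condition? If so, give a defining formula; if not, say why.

If a class were modally definable it would be closed under disjoint unions (Goldblatt–Thomason).
Take 2 disjoint single-world reflexive frames: each is trivially connected, but their disjoint union has 2 worlds with no edge between distinct components, so it is not connected.
Hence connectedness of R is not modally definable.

No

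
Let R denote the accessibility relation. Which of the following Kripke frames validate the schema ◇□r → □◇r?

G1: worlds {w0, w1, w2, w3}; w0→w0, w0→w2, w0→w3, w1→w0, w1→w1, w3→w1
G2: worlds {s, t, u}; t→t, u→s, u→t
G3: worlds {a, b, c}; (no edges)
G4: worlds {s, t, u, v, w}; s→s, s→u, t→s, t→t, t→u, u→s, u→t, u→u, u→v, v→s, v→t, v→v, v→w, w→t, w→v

G3

The schema corresponds to convergence: ∀x ∀y ∀z (Rxy ∧ Rxz → ∃w (Ryw ∧ Rzw)).
G1: fails — Rw0w2 and Rw0w2 but w2 and w2 have no common successor.
G2: fails — Rus and Rus but s and s have no common successor.
G3: satisfies the condition.
G4: fails — Rvw and Rvs but w and s have no common successor.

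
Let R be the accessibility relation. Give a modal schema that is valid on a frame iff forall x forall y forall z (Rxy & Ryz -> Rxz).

A defining formula is □ψ → □□ψ (the 4 axiom).
Suppose □ψ→□□ψ is valid. Take Rxy, Ryz and set V(ψ)={w : Rxw}. Then □ψ at x, so □□ψ at x, so □ψ at y, so ψ at z, i.e. Rxz.

□ψ → □□ψ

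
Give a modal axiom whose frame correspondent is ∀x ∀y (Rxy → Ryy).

□(□p → p)

The condition is shift-reflexivity. The T□ schema □(□p → p) defines it.
Suppose □(□p→p) is valid. Take Rxy and set V(p)={w : Ryw}. Then at y, □p holds; since □(□p→p) at x, □p→p at y, so p at y, i.e. Ryy.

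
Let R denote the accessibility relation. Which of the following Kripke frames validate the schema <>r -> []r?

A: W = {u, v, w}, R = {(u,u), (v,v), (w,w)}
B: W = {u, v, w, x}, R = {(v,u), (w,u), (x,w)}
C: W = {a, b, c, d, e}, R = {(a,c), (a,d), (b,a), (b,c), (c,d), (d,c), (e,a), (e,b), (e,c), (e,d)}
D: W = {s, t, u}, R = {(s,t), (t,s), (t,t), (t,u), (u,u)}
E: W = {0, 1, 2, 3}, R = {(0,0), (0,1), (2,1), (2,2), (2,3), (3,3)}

This is the axiom for partial functionality; its first-order frame correspondent is forall x forall y forall z (Rxy & Rxz -> y = z).
A: ✓.
B: ✓.
C: fails — a sees both c and d.
D: fails — t sees both s and t.
E: fails — 0 sees both 0 and 1.
Valid on: A, B.

A, B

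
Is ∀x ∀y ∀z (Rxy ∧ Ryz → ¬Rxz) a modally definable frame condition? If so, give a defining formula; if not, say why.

No

If a class were modally definable it would be closed under surjective bounded morphisms (Goldblatt–Thomason).
The 5-cycle (worlds 0,1,2,3,4 with 0→1→2→3→4→0) is intransitive. Mapping every world to a single reflexive point • is a surjective bounded morphism; the reflexive point is not intransitive (R••∧R•• but R••).
So no modal formula (or set of formulas) defines exactly the intransitive frames.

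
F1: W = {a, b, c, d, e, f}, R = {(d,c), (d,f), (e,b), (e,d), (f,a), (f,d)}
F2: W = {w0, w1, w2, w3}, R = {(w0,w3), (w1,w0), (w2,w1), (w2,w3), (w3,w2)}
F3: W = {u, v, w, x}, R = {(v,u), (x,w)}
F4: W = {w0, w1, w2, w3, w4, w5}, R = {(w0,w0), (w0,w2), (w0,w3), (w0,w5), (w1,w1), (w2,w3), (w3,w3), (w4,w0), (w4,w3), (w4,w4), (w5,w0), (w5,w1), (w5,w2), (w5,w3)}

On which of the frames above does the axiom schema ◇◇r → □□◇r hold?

F3

The schema corresponds to a generalized confluence (Geach) condition: ∀x ∀y ∀z ((xR²y ∧ xR²z) → ∃w (y = w ∧ zRw)).
F1: fails — dR²a, dR²a but no w with a=w and aRw.
F2: fails — w0R²w2, w0R²w2 but no w with w2=w and w2Rw.
F3: condition met.
F4: fails — w0R²w0, w0R²w1 but no w with w0=w and w1Rw.
Valid on: F3.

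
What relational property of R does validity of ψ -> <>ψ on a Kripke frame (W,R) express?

Reflexivity

Equivalently (dual form): □ψ → ψ.
Suppose □ψ→ψ is valid. At any x set V(ψ)={w : Rxw}. Then □ψ holds at x, so ψ holds at x, i.e. Rxx.
The converse is a direct semantic check.
So the correspondent is reflexivity.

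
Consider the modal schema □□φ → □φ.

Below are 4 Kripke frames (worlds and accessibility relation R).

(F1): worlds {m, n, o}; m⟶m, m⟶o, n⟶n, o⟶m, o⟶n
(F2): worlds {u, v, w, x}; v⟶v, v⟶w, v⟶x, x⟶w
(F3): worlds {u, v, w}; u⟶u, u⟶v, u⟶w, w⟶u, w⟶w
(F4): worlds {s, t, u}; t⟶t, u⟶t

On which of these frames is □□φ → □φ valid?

Frame correspondent (Sahlqvist): ∀x ∀y (Rxy → ∃z (Rxz ∧ Rzy)) — i.e. density.
(F1): satisfies the condition.
(F2): fails — Rxw but no z with Rxz and Rzw.
(F3): satisfies the condition.
(F4): satisfies the condition.
Valid on: (F1), (F3), (F4).

(F1), (F3), (F4)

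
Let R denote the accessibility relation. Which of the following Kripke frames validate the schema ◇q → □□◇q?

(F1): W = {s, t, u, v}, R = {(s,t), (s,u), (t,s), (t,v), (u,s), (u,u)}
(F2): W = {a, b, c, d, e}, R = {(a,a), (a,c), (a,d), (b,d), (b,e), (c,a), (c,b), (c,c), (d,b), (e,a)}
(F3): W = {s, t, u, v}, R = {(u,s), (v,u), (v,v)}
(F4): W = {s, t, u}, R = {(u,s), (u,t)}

(F4)

Frame correspondent (Sahlqvist): ∀x ∀y ∀z ((xRy ∧ xR²z) → ∃w (y = w ∧ zRw)) — i.e. a generalized confluence (Geach) condition.
(F1): fails — sRt, sR²u but no w with t=w and uRw.
(F2): fails — aRa, aR²b but no w with a=w and bRw.
(F3): fails — vRu, vR²s but no w with u=w and sRw.
(F4): satisfies the condition.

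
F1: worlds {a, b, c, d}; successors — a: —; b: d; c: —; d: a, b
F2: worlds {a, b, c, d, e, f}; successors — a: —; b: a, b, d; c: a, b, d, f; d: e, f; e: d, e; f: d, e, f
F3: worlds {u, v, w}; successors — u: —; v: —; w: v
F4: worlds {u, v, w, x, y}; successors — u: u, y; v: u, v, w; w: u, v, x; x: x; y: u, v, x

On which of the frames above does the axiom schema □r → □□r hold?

F3

Frame correspondent (Sahlqvist): ∀x ∀y ∀z (Rxy ∧ Ryz → Rxz) — i.e. transitivity.
F1: fails — Rdb and Rbd but not Rdd.
F2: fails — Rcd and Rde but not Rce.
F3: satisfies the condition.
F4: fails — Rwu and Ruy but not Rwy.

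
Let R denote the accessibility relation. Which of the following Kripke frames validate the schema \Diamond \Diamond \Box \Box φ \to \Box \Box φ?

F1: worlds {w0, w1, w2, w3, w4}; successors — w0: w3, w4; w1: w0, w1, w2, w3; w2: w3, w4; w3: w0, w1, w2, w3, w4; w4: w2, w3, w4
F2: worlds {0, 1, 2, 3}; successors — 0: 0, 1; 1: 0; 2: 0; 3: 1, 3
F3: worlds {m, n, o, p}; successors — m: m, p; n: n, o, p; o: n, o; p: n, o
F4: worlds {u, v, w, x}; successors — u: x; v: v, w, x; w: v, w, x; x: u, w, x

F1

The schema corresponds to a generalized confluence (Geach) condition: \forall x \forall y \forall z ((x R^2 y \wedge x R^2 z) \to \exists w (y R^2 w \wedge z = w)).
F1: condition met.
F2: fails — 3R²0, 3R²3 but no w with 0R²w and 3=w.
F3: fails — mR²n, mR²m but no w with nR²w and m=w.
F4: fails — vR²u, vR²v but no t with uR²t and v=t.
Valid on: F1.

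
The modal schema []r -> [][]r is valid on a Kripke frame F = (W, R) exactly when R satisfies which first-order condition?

Suppose □r→□□r is valid. Take Rxy, Ryz and set V(r)={w : Rxw}. Then □r at x, so □□r at x, so □r at y, so r at z, i.e. Rxz.
Conversely, on a frame with transitivity the schema holds at every world under every valuation.
So the correspondent is transitivity.

Transitivity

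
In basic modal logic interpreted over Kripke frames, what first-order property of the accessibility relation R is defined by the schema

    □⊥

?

This is the Ver axiom.
Its frame correspondent is emptiness of R — ∀x ∀y ¬Rxy.

Emptiness of R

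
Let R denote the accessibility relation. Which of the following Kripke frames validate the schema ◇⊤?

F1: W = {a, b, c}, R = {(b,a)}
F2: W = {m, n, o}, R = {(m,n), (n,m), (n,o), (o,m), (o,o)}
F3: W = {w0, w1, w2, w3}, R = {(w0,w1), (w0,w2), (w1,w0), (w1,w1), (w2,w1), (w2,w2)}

F2

This is the axiom for seriality; its first-order frame correspondent is ∀x ∃y Rxy.
F1: fails — world a has no successor.
F2: satisfies the condition.
F3: fails — world w3 has no successor.
Valid on: F2.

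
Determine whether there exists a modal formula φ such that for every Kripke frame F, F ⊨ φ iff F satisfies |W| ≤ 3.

No

Any modally definable frame class is closed under disjoint unions.
Any modal formula valid on each of 4 disjoint one-world frames is valid on their disjoint union (validity is preserved under disjoint unions). Each one-world frame has |W|=1≤3, but the union has |W|=4.
Hence having at most 3 worlds is not modally definable.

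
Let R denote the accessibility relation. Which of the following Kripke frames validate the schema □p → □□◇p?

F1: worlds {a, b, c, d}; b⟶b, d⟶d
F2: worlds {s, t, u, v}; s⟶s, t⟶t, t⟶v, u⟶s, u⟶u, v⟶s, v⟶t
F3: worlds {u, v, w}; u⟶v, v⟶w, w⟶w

This is the axiom for a generalized confluence (Geach) condition; its first-order frame correspondent is ∀x ∀z (xR²z → ∃w (xRw ∧ zRw)).
F1: condition met.
F2: fails — tR²s but no w with tRw and sRw.
F3: fails — uR²w but no t with uRt and wRt.
Valid on: F1.

F1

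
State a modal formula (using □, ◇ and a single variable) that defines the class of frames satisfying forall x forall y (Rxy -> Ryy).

□(□p → p)

The condition is shift-reflexivity. The T□ schema □(□p → p) defines it.
Suppose □(□p→p) is valid. Take Rxy and set V(p)={w : Ryw}. Then at y, □p holds; since □(□p→p) at x, □p→p at y, so p at y, i.e. Ryy.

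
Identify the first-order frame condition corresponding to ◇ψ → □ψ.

partial functionality: ∀x ∀y ∀z (Rxy ∧ Rxz → y = z)

Suppose ◇ψ→□ψ is valid. Take Rxy, Rxz and set V(ψ)={y}. Then ◇ψ at x, so □ψ at x, so ψ at z, i.e. z=y.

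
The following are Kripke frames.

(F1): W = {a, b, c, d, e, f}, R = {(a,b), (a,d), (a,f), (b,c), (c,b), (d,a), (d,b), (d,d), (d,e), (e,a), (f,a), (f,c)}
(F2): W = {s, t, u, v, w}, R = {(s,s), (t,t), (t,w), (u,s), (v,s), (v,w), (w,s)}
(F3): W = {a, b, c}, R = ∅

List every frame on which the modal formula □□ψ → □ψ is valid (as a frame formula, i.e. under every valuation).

(F3)

The schema corresponds to density: ∀x ∀y (Rxy → ∃z (Rxz ∧ Rzy)).
(F1): fails — Rbc but no z with Rbz and Rzc.
(F2): fails — Rvw but no z with Rvz and Rzw.
(F3): ✓.
Valid on: (F3).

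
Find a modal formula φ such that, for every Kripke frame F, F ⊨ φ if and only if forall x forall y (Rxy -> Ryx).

The condition is symmetry. The B schema r → □◇r defines it.

r → □◇r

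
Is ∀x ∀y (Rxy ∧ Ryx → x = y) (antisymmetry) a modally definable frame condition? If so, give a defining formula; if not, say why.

No

Any modally definable frame class is closed under surjective bounded morphisms.
The 4-cycle (worlds w0,w1,w2,w3 with w0→w1→w2→w3→w0) is antisymmetric. Sending even-indexed worlds to a and odd-indexed worlds to b is a surjective bounded morphism onto the two-world frame with a↔b, which is not antisymmetric.
Hence antisymmetry is not modally definable.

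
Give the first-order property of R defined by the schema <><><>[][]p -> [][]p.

This is a Sahlqvist (Geach-type) schema ◇^3□^2p → □^2◇^0p.
Minimal-valuation argument: fix x; take any y with xR^3y and any z with xR^2z. Set V(p) to the set of worlds R-reachable from y in exactly 2 steps. Then □^2p holds at y, so the antecedent holds at x; validity forces ◇^0p at z, giving a w with zR^0w and yR^2w.
First-order correspondent: forall x forall y forall z ((x R^3 y & x R^2 z) -> exists w (y R^2 w & z = w)).

forall x forall y forall z ((x R^3 y & x R^2 z) -> exists w (y R^2 w & z = w))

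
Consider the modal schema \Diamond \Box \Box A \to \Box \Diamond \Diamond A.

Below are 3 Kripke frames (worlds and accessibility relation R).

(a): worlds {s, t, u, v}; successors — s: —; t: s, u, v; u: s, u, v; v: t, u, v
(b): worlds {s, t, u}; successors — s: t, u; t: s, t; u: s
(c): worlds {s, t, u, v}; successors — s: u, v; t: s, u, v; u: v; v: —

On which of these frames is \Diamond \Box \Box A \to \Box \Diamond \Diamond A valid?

(b)

Frame correspondent (Sahlqvist): \forall x \forall y \forall z ((xRy \wedge xRz) \to \exists w (y R^2 w \wedge z R^2 w)) — i.e. a generalized confluence (Geach) condition.
(a): fails — tRs, tRs but no w with sR²w and sR²w.
(b): holds.
(c): fails — sRu, sRu but no w with uR²w and uR²w.
Valid on: (b).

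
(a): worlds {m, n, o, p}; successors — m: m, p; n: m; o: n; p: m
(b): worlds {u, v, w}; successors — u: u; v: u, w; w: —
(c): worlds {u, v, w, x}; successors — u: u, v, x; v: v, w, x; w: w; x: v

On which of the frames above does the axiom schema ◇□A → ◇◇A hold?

(a), (c)

The schema corresponds to a generalized confluence (Geach) condition: ∀x ∀y (xRy → ∃w (yRw ∧ xR²w)).
(a): satisfies the condition.
(b): fails — vRw but no t with wRt and vR²t.
(c): satisfies the condition.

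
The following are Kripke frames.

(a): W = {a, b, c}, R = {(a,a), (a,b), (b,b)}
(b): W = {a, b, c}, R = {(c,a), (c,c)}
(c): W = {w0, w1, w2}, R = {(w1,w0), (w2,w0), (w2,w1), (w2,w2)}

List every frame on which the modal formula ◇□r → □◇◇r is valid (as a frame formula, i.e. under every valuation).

This is the axiom for a generalized confluence (Geach) condition; its first-order frame correspondent is ∀x ∀y ∀z ((xRy ∧ xRz) → ∃w (yRw ∧ zR²w)).
(a): ✓.
(b): fails — cRa, cRa but no w with aRw and aR²w.
(c): fails — w1Rw0, w1Rw0 but no w with w0Rw and w0R²w.
Valid on: (a).

(a)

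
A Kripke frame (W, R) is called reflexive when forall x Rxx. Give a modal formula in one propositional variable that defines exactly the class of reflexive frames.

□r → r

The condition is reflexivity. The T schema □r → r defines it.
Suppose □r→r is valid. At any x set V(r)={w : Rxw}. Then □r holds at x, so r holds at x, i.e. Rxx.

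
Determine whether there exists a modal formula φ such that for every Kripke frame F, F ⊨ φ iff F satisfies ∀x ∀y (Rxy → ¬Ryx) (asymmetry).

No — not modally definable

If a class were modally definable it would be closed under surjective bounded morphisms (Goldblatt–Thomason).
The 5-cycle (worlds w0,w1,w2,w3,w4 with w0→w1→w2→w3→w4→w0) is asymmetric. Mapping every world to a single reflexive point • is a surjective bounded morphism, and the reflexive point is not asymmetric (R•• but asymmetry requires ¬R••).
So the class is not modally definable.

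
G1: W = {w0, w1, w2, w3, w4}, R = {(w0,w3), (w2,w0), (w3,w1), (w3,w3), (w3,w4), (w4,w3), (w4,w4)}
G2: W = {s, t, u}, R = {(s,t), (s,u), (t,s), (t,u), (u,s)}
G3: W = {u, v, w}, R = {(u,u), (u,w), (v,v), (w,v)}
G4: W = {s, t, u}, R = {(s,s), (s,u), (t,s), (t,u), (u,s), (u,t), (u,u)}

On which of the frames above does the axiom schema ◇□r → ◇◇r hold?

G2, G3, G4

This is the axiom for a generalized confluence (Geach) condition; its first-order frame correspondent is ∀x ∀y (xRy → ∃w (yRw ∧ xR²w)).
G1: fails — w3Rw1 but no w with w1Rw and w3R²w.
G2: condition met.
G3: condition met.
G4: condition met.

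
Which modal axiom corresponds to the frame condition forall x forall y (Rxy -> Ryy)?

□(□p → p)

The condition is shift-reflexivity. The T□ schema □(□p → p) defines it.
Suppose □(□p→p) is valid. Take Rxy and set V(p)={w : Ryw}. Then at y, □p holds; since □(□p→p) at x, □p→p at y, so p at y, i.e. Ryy.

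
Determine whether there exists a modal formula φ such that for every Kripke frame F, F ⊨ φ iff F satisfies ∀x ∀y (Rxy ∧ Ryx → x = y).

If a class were modally definable it would be closed under surjective bounded morphisms (Goldblatt–Thomason).
The 4-cycle (worlds a,b,c,d with a→b→c→d→a) is antisymmetric. Sending even-indexed worlds to a and odd-indexed worlds to b is a surjective bounded morphism onto the two-world frame with a↔b, which is not antisymmetric.
Hence antisymmetry is not modally definable.

Not modally definable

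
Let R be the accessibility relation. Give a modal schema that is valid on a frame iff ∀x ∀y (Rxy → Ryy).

□(□p → p)

The condition is shift-reflexivity. The T□ schema □(□p → p) defines it.
Suppose □(□p→p) is valid. Take Rxy and set V(p)={w : Ryw}. Then at y, □p holds; since □(□p→p) at x, □p→p at y, so p at y, i.e. Ryy.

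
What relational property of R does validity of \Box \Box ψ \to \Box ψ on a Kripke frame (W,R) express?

Suppose □□ψ→□ψ is valid. Take Rxy and set V(ψ)={w : xR²w}. Then □□ψ at x, so □ψ at x, so ψ at y, i.e. ∃z(Rxz∧Rzy).
Conversely, on a frame with density the schema holds at every world under every valuation.
So the correspondent is density.

density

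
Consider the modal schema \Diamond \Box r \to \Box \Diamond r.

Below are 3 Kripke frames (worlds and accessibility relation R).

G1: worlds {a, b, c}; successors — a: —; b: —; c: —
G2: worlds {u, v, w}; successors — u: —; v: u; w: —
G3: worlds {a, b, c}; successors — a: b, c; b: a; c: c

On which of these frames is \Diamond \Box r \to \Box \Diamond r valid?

G1

This is the axiom for convergence; its first-order frame correspondent is \forall x \forall y \forall z (Rxy \wedge Rxz \to \exists w (Ryw \wedge Rzw)).
G1: condition met.
G2: fails — Rvu and Rvu but u and u have no common successor.
G3: fails — Rac and Rab but c and b have no common successor.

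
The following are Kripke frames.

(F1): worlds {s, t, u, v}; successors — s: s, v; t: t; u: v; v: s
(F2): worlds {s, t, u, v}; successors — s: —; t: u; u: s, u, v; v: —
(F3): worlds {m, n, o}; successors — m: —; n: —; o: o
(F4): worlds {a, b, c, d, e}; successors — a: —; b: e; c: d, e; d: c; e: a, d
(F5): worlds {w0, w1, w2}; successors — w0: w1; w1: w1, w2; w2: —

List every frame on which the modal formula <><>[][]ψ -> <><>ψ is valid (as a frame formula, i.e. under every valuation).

(F1), (F3)

This is the axiom for a generalized confluence (Geach) condition; its first-order frame correspondent is forall x forall y (x R^2 y -> exists w (y R^2 w & x R^2 w)).
(F1): ✓.
(F2): fails — tR²s but no w with sR²w and tR²w.
(F3): ✓.
(F4): fails — bR²a but no w with aR²w and bR²w.
(F5): fails — w0R²w2 but no w with w2R²w and w0R²w.
Valid on: (F1), (F3).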